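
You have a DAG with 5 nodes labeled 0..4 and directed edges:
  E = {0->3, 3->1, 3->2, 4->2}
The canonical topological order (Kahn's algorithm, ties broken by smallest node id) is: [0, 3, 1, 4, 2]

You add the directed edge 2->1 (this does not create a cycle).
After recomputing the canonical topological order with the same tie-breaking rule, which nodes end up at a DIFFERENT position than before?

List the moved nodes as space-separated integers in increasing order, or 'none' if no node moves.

Old toposort: [0, 3, 1, 4, 2]
Added edge 2->1
Recompute Kahn (smallest-id tiebreak):
  initial in-degrees: [0, 2, 2, 1, 0]
  ready (indeg=0): [0, 4]
  pop 0: indeg[3]->0 | ready=[3, 4] | order so far=[0]
  pop 3: indeg[1]->1; indeg[2]->1 | ready=[4] | order so far=[0, 3]
  pop 4: indeg[2]->0 | ready=[2] | order so far=[0, 3, 4]
  pop 2: indeg[1]->0 | ready=[1] | order so far=[0, 3, 4, 2]
  pop 1: no out-edges | ready=[] | order so far=[0, 3, 4, 2, 1]
New canonical toposort: [0, 3, 4, 2, 1]
Compare positions:
  Node 0: index 0 -> 0 (same)
  Node 1: index 2 -> 4 (moved)
  Node 2: index 4 -> 3 (moved)
  Node 3: index 1 -> 1 (same)
  Node 4: index 3 -> 2 (moved)
Nodes that changed position: 1 2 4

Answer: 1 2 4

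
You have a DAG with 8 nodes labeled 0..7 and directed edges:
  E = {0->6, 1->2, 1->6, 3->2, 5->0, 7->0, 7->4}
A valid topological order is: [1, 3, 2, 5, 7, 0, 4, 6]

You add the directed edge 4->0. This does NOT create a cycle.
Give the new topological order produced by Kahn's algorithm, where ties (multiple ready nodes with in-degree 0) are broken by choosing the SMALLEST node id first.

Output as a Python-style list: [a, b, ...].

Answer: [1, 3, 2, 5, 7, 4, 0, 6]

Derivation:
Old toposort: [1, 3, 2, 5, 7, 0, 4, 6]
Added edge: 4->0
Position of 4 (6) > position of 0 (5). Must reorder: 4 must now come before 0.
Run Kahn's algorithm (break ties by smallest node id):
  initial in-degrees: [3, 0, 2, 0, 1, 0, 2, 0]
  ready (indeg=0): [1, 3, 5, 7]
  pop 1: indeg[2]->1; indeg[6]->1 | ready=[3, 5, 7] | order so far=[1]
  pop 3: indeg[2]->0 | ready=[2, 5, 7] | order so far=[1, 3]
  pop 2: no out-edges | ready=[5, 7] | order so far=[1, 3, 2]
  pop 5: indeg[0]->2 | ready=[7] | order so far=[1, 3, 2, 5]
  pop 7: indeg[0]->1; indeg[4]->0 | ready=[4] | order so far=[1, 3, 2, 5, 7]
  pop 4: indeg[0]->0 | ready=[0] | order so far=[1, 3, 2, 5, 7, 4]
  pop 0: indeg[6]->0 | ready=[6] | order so far=[1, 3, 2, 5, 7, 4, 0]
  pop 6: no out-edges | ready=[] | order so far=[1, 3, 2, 5, 7, 4, 0, 6]
  Result: [1, 3, 2, 5, 7, 4, 0, 6]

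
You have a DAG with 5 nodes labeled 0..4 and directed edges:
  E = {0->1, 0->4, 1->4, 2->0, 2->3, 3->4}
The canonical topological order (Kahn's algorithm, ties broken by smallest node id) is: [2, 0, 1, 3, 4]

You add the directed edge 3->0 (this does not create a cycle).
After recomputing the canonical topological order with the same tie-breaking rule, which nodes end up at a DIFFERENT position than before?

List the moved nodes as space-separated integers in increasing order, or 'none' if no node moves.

Answer: 0 1 3

Derivation:
Old toposort: [2, 0, 1, 3, 4]
Added edge 3->0
Recompute Kahn (smallest-id tiebreak):
  initial in-degrees: [2, 1, 0, 1, 3]
  ready (indeg=0): [2]
  pop 2: indeg[0]->1; indeg[3]->0 | ready=[3] | order so far=[2]
  pop 3: indeg[0]->0; indeg[4]->2 | ready=[0] | order so far=[2, 3]
  pop 0: indeg[1]->0; indeg[4]->1 | ready=[1] | order so far=[2, 3, 0]
  pop 1: indeg[4]->0 | ready=[4] | order so far=[2, 3, 0, 1]
  pop 4: no out-edges | ready=[] | order so far=[2, 3, 0, 1, 4]
New canonical toposort: [2, 3, 0, 1, 4]
Compare positions:
  Node 0: index 1 -> 2 (moved)
  Node 1: index 2 -> 3 (moved)
  Node 2: index 0 -> 0 (same)
  Node 3: index 3 -> 1 (moved)
  Node 4: index 4 -> 4 (same)
Nodes that changed position: 0 1 3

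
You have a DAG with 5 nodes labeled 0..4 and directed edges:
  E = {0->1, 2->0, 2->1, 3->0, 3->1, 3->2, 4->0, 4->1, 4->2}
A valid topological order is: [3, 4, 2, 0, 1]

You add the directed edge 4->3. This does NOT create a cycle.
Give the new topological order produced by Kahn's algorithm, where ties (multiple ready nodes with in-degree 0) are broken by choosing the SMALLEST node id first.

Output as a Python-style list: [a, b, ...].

Answer: [4, 3, 2, 0, 1]

Derivation:
Old toposort: [3, 4, 2, 0, 1]
Added edge: 4->3
Position of 4 (1) > position of 3 (0). Must reorder: 4 must now come before 3.
Run Kahn's algorithm (break ties by smallest node id):
  initial in-degrees: [3, 4, 2, 1, 0]
  ready (indeg=0): [4]
  pop 4: indeg[0]->2; indeg[1]->3; indeg[2]->1; indeg[3]->0 | ready=[3] | order so far=[4]
  pop 3: indeg[0]->1; indeg[1]->2; indeg[2]->0 | ready=[2] | order so far=[4, 3]
  pop 2: indeg[0]->0; indeg[1]->1 | ready=[0] | order so far=[4, 3, 2]
  pop 0: indeg[1]->0 | ready=[1] | order so far=[4, 3, 2, 0]
  pop 1: no out-edges | ready=[] | order so far=[4, 3, 2, 0, 1]
  Result: [4, 3, 2, 0, 1]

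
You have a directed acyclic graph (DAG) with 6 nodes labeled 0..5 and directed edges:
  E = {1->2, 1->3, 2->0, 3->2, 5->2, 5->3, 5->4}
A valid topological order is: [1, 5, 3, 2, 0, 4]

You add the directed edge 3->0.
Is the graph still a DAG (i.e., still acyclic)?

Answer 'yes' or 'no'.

Answer: yes

Derivation:
Given toposort: [1, 5, 3, 2, 0, 4]
Position of 3: index 2; position of 0: index 4
New edge 3->0: forward
Forward edge: respects the existing order. Still a DAG, same toposort still valid.
Still a DAG? yes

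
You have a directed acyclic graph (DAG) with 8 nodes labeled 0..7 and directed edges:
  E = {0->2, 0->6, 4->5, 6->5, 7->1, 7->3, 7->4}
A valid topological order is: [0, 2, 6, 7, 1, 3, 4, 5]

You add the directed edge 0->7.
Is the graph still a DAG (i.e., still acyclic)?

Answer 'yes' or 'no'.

Given toposort: [0, 2, 6, 7, 1, 3, 4, 5]
Position of 0: index 0; position of 7: index 3
New edge 0->7: forward
Forward edge: respects the existing order. Still a DAG, same toposort still valid.
Still a DAG? yes

Answer: yes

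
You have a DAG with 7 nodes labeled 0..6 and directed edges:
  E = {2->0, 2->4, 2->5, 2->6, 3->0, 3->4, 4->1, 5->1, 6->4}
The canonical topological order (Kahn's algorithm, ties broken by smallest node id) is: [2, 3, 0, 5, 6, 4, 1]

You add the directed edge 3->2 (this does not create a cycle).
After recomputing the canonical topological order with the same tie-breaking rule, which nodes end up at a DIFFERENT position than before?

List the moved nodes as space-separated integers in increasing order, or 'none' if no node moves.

Old toposort: [2, 3, 0, 5, 6, 4, 1]
Added edge 3->2
Recompute Kahn (smallest-id tiebreak):
  initial in-degrees: [2, 2, 1, 0, 3, 1, 1]
  ready (indeg=0): [3]
  pop 3: indeg[0]->1; indeg[2]->0; indeg[4]->2 | ready=[2] | order so far=[3]
  pop 2: indeg[0]->0; indeg[4]->1; indeg[5]->0; indeg[6]->0 | ready=[0, 5, 6] | order so far=[3, 2]
  pop 0: no out-edges | ready=[5, 6] | order so far=[3, 2, 0]
  pop 5: indeg[1]->1 | ready=[6] | order so far=[3, 2, 0, 5]
  pop 6: indeg[4]->0 | ready=[4] | order so far=[3, 2, 0, 5, 6]
  pop 4: indeg[1]->0 | ready=[1] | order so far=[3, 2, 0, 5, 6, 4]
  pop 1: no out-edges | ready=[] | order so far=[3, 2, 0, 5, 6, 4, 1]
New canonical toposort: [3, 2, 0, 5, 6, 4, 1]
Compare positions:
  Node 0: index 2 -> 2 (same)
  Node 1: index 6 -> 6 (same)
  Node 2: index 0 -> 1 (moved)
  Node 3: index 1 -> 0 (moved)
  Node 4: index 5 -> 5 (same)
  Node 5: index 3 -> 3 (same)
  Node 6: index 4 -> 4 (same)
Nodes that changed position: 2 3

Answer: 2 3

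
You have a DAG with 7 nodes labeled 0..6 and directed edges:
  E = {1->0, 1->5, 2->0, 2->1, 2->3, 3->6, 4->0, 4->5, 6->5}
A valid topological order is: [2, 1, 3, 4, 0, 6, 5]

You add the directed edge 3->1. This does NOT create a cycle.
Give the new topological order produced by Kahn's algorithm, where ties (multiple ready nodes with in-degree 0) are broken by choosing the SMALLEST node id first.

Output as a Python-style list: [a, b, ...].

Answer: [2, 3, 1, 4, 0, 6, 5]

Derivation:
Old toposort: [2, 1, 3, 4, 0, 6, 5]
Added edge: 3->1
Position of 3 (2) > position of 1 (1). Must reorder: 3 must now come before 1.
Run Kahn's algorithm (break ties by smallest node id):
  initial in-degrees: [3, 2, 0, 1, 0, 3, 1]
  ready (indeg=0): [2, 4]
  pop 2: indeg[0]->2; indeg[1]->1; indeg[3]->0 | ready=[3, 4] | order so far=[2]
  pop 3: indeg[1]->0; indeg[6]->0 | ready=[1, 4, 6] | order so far=[2, 3]
  pop 1: indeg[0]->1; indeg[5]->2 | ready=[4, 6] | order so far=[2, 3, 1]
  pop 4: indeg[0]->0; indeg[5]->1 | ready=[0, 6] | order so far=[2, 3, 1, 4]
  pop 0: no out-edges | ready=[6] | order so far=[2, 3, 1, 4, 0]
  pop 6: indeg[5]->0 | ready=[5] | order so far=[2, 3, 1, 4, 0, 6]
  pop 5: no out-edges | ready=[] | order so far=[2, 3, 1, 4, 0, 6, 5]
  Result: [2, 3, 1, 4, 0, 6, 5]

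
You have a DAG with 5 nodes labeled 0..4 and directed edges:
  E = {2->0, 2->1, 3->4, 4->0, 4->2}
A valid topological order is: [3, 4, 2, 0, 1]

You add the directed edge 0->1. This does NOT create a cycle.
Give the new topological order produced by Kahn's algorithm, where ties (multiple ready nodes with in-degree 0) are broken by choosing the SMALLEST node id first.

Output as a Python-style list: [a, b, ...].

Old toposort: [3, 4, 2, 0, 1]
Added edge: 0->1
Position of 0 (3) < position of 1 (4). Old order still valid.
Run Kahn's algorithm (break ties by smallest node id):
  initial in-degrees: [2, 2, 1, 0, 1]
  ready (indeg=0): [3]
  pop 3: indeg[4]->0 | ready=[4] | order so far=[3]
  pop 4: indeg[0]->1; indeg[2]->0 | ready=[2] | order so far=[3, 4]
  pop 2: indeg[0]->0; indeg[1]->1 | ready=[0] | order so far=[3, 4, 2]
  pop 0: indeg[1]->0 | ready=[1] | order so far=[3, 4, 2, 0]
  pop 1: no out-edges | ready=[] | order so far=[3, 4, 2, 0, 1]
  Result: [3, 4, 2, 0, 1]

Answer: [3, 4, 2, 0, 1]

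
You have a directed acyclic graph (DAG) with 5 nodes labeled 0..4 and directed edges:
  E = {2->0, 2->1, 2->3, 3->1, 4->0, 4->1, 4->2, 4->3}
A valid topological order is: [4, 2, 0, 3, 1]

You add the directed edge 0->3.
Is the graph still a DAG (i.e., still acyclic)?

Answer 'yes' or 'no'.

Answer: yes

Derivation:
Given toposort: [4, 2, 0, 3, 1]
Position of 0: index 2; position of 3: index 3
New edge 0->3: forward
Forward edge: respects the existing order. Still a DAG, same toposort still valid.
Still a DAG? yes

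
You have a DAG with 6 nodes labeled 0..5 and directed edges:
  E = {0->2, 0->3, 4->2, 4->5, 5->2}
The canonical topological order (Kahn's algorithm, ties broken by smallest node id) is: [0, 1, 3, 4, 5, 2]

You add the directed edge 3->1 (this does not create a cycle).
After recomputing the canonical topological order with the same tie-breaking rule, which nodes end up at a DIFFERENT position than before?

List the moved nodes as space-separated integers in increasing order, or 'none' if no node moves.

Old toposort: [0, 1, 3, 4, 5, 2]
Added edge 3->1
Recompute Kahn (smallest-id tiebreak):
  initial in-degrees: [0, 1, 3, 1, 0, 1]
  ready (indeg=0): [0, 4]
  pop 0: indeg[2]->2; indeg[3]->0 | ready=[3, 4] | order so far=[0]
  pop 3: indeg[1]->0 | ready=[1, 4] | order so far=[0, 3]
  pop 1: no out-edges | ready=[4] | order so far=[0, 3, 1]
  pop 4: indeg[2]->1; indeg[5]->0 | ready=[5] | order so far=[0, 3, 1, 4]
  pop 5: indeg[2]->0 | ready=[2] | order so far=[0, 3, 1, 4, 5]
  pop 2: no out-edges | ready=[] | order so far=[0, 3, 1, 4, 5, 2]
New canonical toposort: [0, 3, 1, 4, 5, 2]
Compare positions:
  Node 0: index 0 -> 0 (same)
  Node 1: index 1 -> 2 (moved)
  Node 2: index 5 -> 5 (same)
  Node 3: index 2 -> 1 (moved)
  Node 4: index 3 -> 3 (same)
  Node 5: index 4 -> 4 (same)
Nodes that changed position: 1 3

Answer: 1 3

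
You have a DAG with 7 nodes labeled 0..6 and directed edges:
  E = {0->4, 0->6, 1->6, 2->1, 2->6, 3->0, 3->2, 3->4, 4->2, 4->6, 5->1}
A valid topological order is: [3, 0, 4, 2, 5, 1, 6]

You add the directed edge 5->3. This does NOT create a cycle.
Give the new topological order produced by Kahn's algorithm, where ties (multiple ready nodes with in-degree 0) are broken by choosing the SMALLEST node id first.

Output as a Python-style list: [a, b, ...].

Old toposort: [3, 0, 4, 2, 5, 1, 6]
Added edge: 5->3
Position of 5 (4) > position of 3 (0). Must reorder: 5 must now come before 3.
Run Kahn's algorithm (break ties by smallest node id):
  initial in-degrees: [1, 2, 2, 1, 2, 0, 4]
  ready (indeg=0): [5]
  pop 5: indeg[1]->1; indeg[3]->0 | ready=[3] | order so far=[5]
  pop 3: indeg[0]->0; indeg[2]->1; indeg[4]->1 | ready=[0] | order so far=[5, 3]
  pop 0: indeg[4]->0; indeg[6]->3 | ready=[4] | order so far=[5, 3, 0]
  pop 4: indeg[2]->0; indeg[6]->2 | ready=[2] | order so far=[5, 3, 0, 4]
  pop 2: indeg[1]->0; indeg[6]->1 | ready=[1] | order so far=[5, 3, 0, 4, 2]
  pop 1: indeg[6]->0 | ready=[6] | order so far=[5, 3, 0, 4, 2, 1]
  pop 6: no out-edges | ready=[] | order so far=[5, 3, 0, 4, 2, 1, 6]
  Result: [5, 3, 0, 4, 2, 1, 6]

Answer: [5, 3, 0, 4, 2, 1, 6]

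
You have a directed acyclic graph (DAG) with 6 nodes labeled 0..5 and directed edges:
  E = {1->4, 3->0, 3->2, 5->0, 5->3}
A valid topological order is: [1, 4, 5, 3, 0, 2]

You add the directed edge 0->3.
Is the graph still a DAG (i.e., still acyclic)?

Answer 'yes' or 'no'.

Given toposort: [1, 4, 5, 3, 0, 2]
Position of 0: index 4; position of 3: index 3
New edge 0->3: backward (u after v in old order)
Backward edge: old toposort is now invalid. Check if this creates a cycle.
Does 3 already reach 0? Reachable from 3: [0, 2, 3]. YES -> cycle!
Still a DAG? no

Answer: no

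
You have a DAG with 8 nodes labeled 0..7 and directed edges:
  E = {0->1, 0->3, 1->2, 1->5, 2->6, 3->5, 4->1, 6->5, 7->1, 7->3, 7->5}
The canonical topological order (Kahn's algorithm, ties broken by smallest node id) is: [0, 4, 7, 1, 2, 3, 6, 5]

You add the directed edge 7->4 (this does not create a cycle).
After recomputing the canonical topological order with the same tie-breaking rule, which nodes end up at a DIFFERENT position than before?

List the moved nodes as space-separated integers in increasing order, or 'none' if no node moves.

Answer: 1 2 3 4 7

Derivation:
Old toposort: [0, 4, 7, 1, 2, 3, 6, 5]
Added edge 7->4
Recompute Kahn (smallest-id tiebreak):
  initial in-degrees: [0, 3, 1, 2, 1, 4, 1, 0]
  ready (indeg=0): [0, 7]
  pop 0: indeg[1]->2; indeg[3]->1 | ready=[7] | order so far=[0]
  pop 7: indeg[1]->1; indeg[3]->0; indeg[4]->0; indeg[5]->3 | ready=[3, 4] | order so far=[0, 7]
  pop 3: indeg[5]->2 | ready=[4] | order so far=[0, 7, 3]
  pop 4: indeg[1]->0 | ready=[1] | order so far=[0, 7, 3, 4]
  pop 1: indeg[2]->0; indeg[5]->1 | ready=[2] | order so far=[0, 7, 3, 4, 1]
  pop 2: indeg[6]->0 | ready=[6] | order so far=[0, 7, 3, 4, 1, 2]
  pop 6: indeg[5]->0 | ready=[5] | order so far=[0, 7, 3, 4, 1, 2, 6]
  pop 5: no out-edges | ready=[] | order so far=[0, 7, 3, 4, 1, 2, 6, 5]
New canonical toposort: [0, 7, 3, 4, 1, 2, 6, 5]
Compare positions:
  Node 0: index 0 -> 0 (same)
  Node 1: index 3 -> 4 (moved)
  Node 2: index 4 -> 5 (moved)
  Node 3: index 5 -> 2 (moved)
  Node 4: index 1 -> 3 (moved)
  Node 5: index 7 -> 7 (same)
  Node 6: index 6 -> 6 (same)
  Node 7: index 2 -> 1 (moved)
Nodes that changed position: 1 2 3 4 7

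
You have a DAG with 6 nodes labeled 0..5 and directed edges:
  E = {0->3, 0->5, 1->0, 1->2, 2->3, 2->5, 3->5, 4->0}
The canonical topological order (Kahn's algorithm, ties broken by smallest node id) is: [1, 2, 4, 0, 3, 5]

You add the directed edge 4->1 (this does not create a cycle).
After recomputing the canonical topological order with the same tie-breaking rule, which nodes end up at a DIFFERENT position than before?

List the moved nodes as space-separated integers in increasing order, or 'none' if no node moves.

Answer: 0 1 2 4

Derivation:
Old toposort: [1, 2, 4, 0, 3, 5]
Added edge 4->1
Recompute Kahn (smallest-id tiebreak):
  initial in-degrees: [2, 1, 1, 2, 0, 3]
  ready (indeg=0): [4]
  pop 4: indeg[0]->1; indeg[1]->0 | ready=[1] | order so far=[4]
  pop 1: indeg[0]->0; indeg[2]->0 | ready=[0, 2] | order so far=[4, 1]
  pop 0: indeg[3]->1; indeg[5]->2 | ready=[2] | order so far=[4, 1, 0]
  pop 2: indeg[3]->0; indeg[5]->1 | ready=[3] | order so far=[4, 1, 0, 2]
  pop 3: indeg[5]->0 | ready=[5] | order so far=[4, 1, 0, 2, 3]
  pop 5: no out-edges | ready=[] | order so far=[4, 1, 0, 2, 3, 5]
New canonical toposort: [4, 1, 0, 2, 3, 5]
Compare positions:
  Node 0: index 3 -> 2 (moved)
  Node 1: index 0 -> 1 (moved)
  Node 2: index 1 -> 3 (moved)
  Node 3: index 4 -> 4 (same)
  Node 4: index 2 -> 0 (moved)
  Node 5: index 5 -> 5 (same)
Nodes that changed position: 0 1 2 4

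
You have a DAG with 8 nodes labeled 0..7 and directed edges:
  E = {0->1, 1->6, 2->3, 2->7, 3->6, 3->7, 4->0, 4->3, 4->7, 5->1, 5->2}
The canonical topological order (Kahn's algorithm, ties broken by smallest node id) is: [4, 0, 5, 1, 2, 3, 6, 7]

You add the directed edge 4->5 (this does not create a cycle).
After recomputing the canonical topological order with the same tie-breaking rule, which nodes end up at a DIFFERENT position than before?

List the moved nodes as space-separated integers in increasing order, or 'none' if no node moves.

Answer: none

Derivation:
Old toposort: [4, 0, 5, 1, 2, 3, 6, 7]
Added edge 4->5
Recompute Kahn (smallest-id tiebreak):
  initial in-degrees: [1, 2, 1, 2, 0, 1, 2, 3]
  ready (indeg=0): [4]
  pop 4: indeg[0]->0; indeg[3]->1; indeg[5]->0; indeg[7]->2 | ready=[0, 5] | order so far=[4]
  pop 0: indeg[1]->1 | ready=[5] | order so far=[4, 0]
  pop 5: indeg[1]->0; indeg[2]->0 | ready=[1, 2] | order so far=[4, 0, 5]
  pop 1: indeg[6]->1 | ready=[2] | order so far=[4, 0, 5, 1]
  pop 2: indeg[3]->0; indeg[7]->1 | ready=[3] | order so far=[4, 0, 5, 1, 2]
  pop 3: indeg[6]->0; indeg[7]->0 | ready=[6, 7] | order so far=[4, 0, 5, 1, 2, 3]
  pop 6: no out-edges | ready=[7] | order so far=[4, 0, 5, 1, 2, 3, 6]
  pop 7: no out-edges | ready=[] | order so far=[4, 0, 5, 1, 2, 3, 6, 7]
New canonical toposort: [4, 0, 5, 1, 2, 3, 6, 7]
Compare positions:
  Node 0: index 1 -> 1 (same)
  Node 1: index 3 -> 3 (same)
  Node 2: index 4 -> 4 (same)
  Node 3: index 5 -> 5 (same)
  Node 4: index 0 -> 0 (same)
  Node 5: index 2 -> 2 (same)
  Node 6: index 6 -> 6 (same)
  Node 7: index 7 -> 7 (same)
Nodes that changed position: none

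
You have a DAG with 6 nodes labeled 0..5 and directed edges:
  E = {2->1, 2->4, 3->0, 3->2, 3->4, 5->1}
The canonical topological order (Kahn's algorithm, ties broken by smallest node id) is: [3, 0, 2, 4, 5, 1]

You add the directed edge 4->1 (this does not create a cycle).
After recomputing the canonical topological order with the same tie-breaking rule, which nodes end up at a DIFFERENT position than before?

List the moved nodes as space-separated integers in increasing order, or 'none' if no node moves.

Old toposort: [3, 0, 2, 4, 5, 1]
Added edge 4->1
Recompute Kahn (smallest-id tiebreak):
  initial in-degrees: [1, 3, 1, 0, 2, 0]
  ready (indeg=0): [3, 5]
  pop 3: indeg[0]->0; indeg[2]->0; indeg[4]->1 | ready=[0, 2, 5] | order so far=[3]
  pop 0: no out-edges | ready=[2, 5] | order so far=[3, 0]
  pop 2: indeg[1]->2; indeg[4]->0 | ready=[4, 5] | order so far=[3, 0, 2]
  pop 4: indeg[1]->1 | ready=[5] | order so far=[3, 0, 2, 4]
  pop 5: indeg[1]->0 | ready=[1] | order so far=[3, 0, 2, 4, 5]
  pop 1: no out-edges | ready=[] | order so far=[3, 0, 2, 4, 5, 1]
New canonical toposort: [3, 0, 2, 4, 5, 1]
Compare positions:
  Node 0: index 1 -> 1 (same)
  Node 1: index 5 -> 5 (same)
  Node 2: index 2 -> 2 (same)
  Node 3: index 0 -> 0 (same)
  Node 4: index 3 -> 3 (same)
  Node 5: index 4 -> 4 (same)
Nodes that changed position: none

Answer: none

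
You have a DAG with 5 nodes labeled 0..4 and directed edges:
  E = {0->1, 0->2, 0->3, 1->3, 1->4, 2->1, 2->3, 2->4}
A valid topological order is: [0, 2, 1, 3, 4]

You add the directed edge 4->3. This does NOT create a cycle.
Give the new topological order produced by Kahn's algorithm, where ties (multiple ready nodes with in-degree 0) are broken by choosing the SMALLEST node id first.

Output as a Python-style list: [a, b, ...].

Old toposort: [0, 2, 1, 3, 4]
Added edge: 4->3
Position of 4 (4) > position of 3 (3). Must reorder: 4 must now come before 3.
Run Kahn's algorithm (break ties by smallest node id):
  initial in-degrees: [0, 2, 1, 4, 2]
  ready (indeg=0): [0]
  pop 0: indeg[1]->1; indeg[2]->0; indeg[3]->3 | ready=[2] | order so far=[0]
  pop 2: indeg[1]->0; indeg[3]->2; indeg[4]->1 | ready=[1] | order so far=[0, 2]
  pop 1: indeg[3]->1; indeg[4]->0 | ready=[4] | order so far=[0, 2, 1]
  pop 4: indeg[3]->0 | ready=[3] | order so far=[0, 2, 1, 4]
  pop 3: no out-edges | ready=[] | order so far=[0, 2, 1, 4, 3]
  Result: [0, 2, 1, 4, 3]

Answer: [0, 2, 1, 4, 3]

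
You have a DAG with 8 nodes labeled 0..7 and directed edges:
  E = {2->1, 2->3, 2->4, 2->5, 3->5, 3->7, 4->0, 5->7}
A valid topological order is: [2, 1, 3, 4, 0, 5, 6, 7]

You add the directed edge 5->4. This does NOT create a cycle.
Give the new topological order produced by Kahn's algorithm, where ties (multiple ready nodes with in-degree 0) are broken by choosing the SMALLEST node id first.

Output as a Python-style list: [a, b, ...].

Old toposort: [2, 1, 3, 4, 0, 5, 6, 7]
Added edge: 5->4
Position of 5 (5) > position of 4 (3). Must reorder: 5 must now come before 4.
Run Kahn's algorithm (break ties by smallest node id):
  initial in-degrees: [1, 1, 0, 1, 2, 2, 0, 2]
  ready (indeg=0): [2, 6]
  pop 2: indeg[1]->0; indeg[3]->0; indeg[4]->1; indeg[5]->1 | ready=[1, 3, 6] | order so far=[2]
  pop 1: no out-edges | ready=[3, 6] | order so far=[2, 1]
  pop 3: indeg[5]->0; indeg[7]->1 | ready=[5, 6] | order so far=[2, 1, 3]
  pop 5: indeg[4]->0; indeg[7]->0 | ready=[4, 6, 7] | order so far=[2, 1, 3, 5]
  pop 4: indeg[0]->0 | ready=[0, 6, 7] | order so far=[2, 1, 3, 5, 4]
  pop 0: no out-edges | ready=[6, 7] | order so far=[2, 1, 3, 5, 4, 0]
  pop 6: no out-edges | ready=[7] | order so far=[2, 1, 3, 5, 4, 0, 6]
  pop 7: no out-edges | ready=[] | order so far=[2, 1, 3, 5, 4, 0, 6, 7]
  Result: [2, 1, 3, 5, 4, 0, 6, 7]

Answer: [2, 1, 3, 5, 4, 0, 6, 7]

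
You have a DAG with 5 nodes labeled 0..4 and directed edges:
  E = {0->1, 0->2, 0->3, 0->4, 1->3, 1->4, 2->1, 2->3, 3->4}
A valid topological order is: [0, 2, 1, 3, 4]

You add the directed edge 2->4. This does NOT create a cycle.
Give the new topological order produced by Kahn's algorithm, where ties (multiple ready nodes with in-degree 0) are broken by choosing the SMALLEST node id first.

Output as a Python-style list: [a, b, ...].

Old toposort: [0, 2, 1, 3, 4]
Added edge: 2->4
Position of 2 (1) < position of 4 (4). Old order still valid.
Run Kahn's algorithm (break ties by smallest node id):
  initial in-degrees: [0, 2, 1, 3, 4]
  ready (indeg=0): [0]
  pop 0: indeg[1]->1; indeg[2]->0; indeg[3]->2; indeg[4]->3 | ready=[2] | order so far=[0]
  pop 2: indeg[1]->0; indeg[3]->1; indeg[4]->2 | ready=[1] | order so far=[0, 2]
  pop 1: indeg[3]->0; indeg[4]->1 | ready=[3] | order so far=[0, 2, 1]
  pop 3: indeg[4]->0 | ready=[4] | order so far=[0, 2, 1, 3]
  pop 4: no out-edges | ready=[] | order so far=[0, 2, 1, 3, 4]
  Result: [0, 2, 1, 3, 4]

Answer: [0, 2, 1, 3, 4]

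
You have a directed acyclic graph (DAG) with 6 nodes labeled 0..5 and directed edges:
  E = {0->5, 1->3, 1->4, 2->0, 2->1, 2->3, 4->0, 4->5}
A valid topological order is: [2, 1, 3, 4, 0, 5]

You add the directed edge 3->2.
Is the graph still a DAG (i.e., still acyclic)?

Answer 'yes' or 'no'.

Answer: no

Derivation:
Given toposort: [2, 1, 3, 4, 0, 5]
Position of 3: index 2; position of 2: index 0
New edge 3->2: backward (u after v in old order)
Backward edge: old toposort is now invalid. Check if this creates a cycle.
Does 2 already reach 3? Reachable from 2: [0, 1, 2, 3, 4, 5]. YES -> cycle!
Still a DAG? no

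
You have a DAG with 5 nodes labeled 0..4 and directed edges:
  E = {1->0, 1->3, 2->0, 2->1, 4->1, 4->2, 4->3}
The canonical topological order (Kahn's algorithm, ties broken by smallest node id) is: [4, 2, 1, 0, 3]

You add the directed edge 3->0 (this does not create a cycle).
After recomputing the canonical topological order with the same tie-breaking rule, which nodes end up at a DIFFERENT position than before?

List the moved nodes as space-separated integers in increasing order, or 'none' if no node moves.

Answer: 0 3

Derivation:
Old toposort: [4, 2, 1, 0, 3]
Added edge 3->0
Recompute Kahn (smallest-id tiebreak):
  initial in-degrees: [3, 2, 1, 2, 0]
  ready (indeg=0): [4]
  pop 4: indeg[1]->1; indeg[2]->0; indeg[3]->1 | ready=[2] | order so far=[4]
  pop 2: indeg[0]->2; indeg[1]->0 | ready=[1] | order so far=[4, 2]
  pop 1: indeg[0]->1; indeg[3]->0 | ready=[3] | order so far=[4, 2, 1]
  pop 3: indeg[0]->0 | ready=[0] | order so far=[4, 2, 1, 3]
  pop 0: no out-edges | ready=[] | order so far=[4, 2, 1, 3, 0]
New canonical toposort: [4, 2, 1, 3, 0]
Compare positions:
  Node 0: index 3 -> 4 (moved)
  Node 1: index 2 -> 2 (same)
  Node 2: index 1 -> 1 (same)
  Node 3: index 4 -> 3 (moved)
  Node 4: index 0 -> 0 (same)
Nodes that changed position: 0 3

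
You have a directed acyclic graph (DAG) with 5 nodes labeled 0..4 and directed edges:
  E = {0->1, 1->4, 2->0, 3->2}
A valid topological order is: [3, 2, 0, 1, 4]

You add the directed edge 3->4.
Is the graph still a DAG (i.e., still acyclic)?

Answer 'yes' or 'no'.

Answer: yes

Derivation:
Given toposort: [3, 2, 0, 1, 4]
Position of 3: index 0; position of 4: index 4
New edge 3->4: forward
Forward edge: respects the existing order. Still a DAG, same toposort still valid.
Still a DAG? yes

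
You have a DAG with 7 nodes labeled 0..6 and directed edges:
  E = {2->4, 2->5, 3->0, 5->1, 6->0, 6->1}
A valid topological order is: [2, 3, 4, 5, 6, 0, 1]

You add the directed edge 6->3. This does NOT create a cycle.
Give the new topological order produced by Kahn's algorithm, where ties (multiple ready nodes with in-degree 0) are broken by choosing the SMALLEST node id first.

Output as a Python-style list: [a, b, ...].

Answer: [2, 4, 5, 6, 1, 3, 0]

Derivation:
Old toposort: [2, 3, 4, 5, 6, 0, 1]
Added edge: 6->3
Position of 6 (4) > position of 3 (1). Must reorder: 6 must now come before 3.
Run Kahn's algorithm (break ties by smallest node id):
  initial in-degrees: [2, 2, 0, 1, 1, 1, 0]
  ready (indeg=0): [2, 6]
  pop 2: indeg[4]->0; indeg[5]->0 | ready=[4, 5, 6] | order so far=[2]
  pop 4: no out-edges | ready=[5, 6] | order so far=[2, 4]
  pop 5: indeg[1]->1 | ready=[6] | order so far=[2, 4, 5]
  pop 6: indeg[0]->1; indeg[1]->0; indeg[3]->0 | ready=[1, 3] | order so far=[2, 4, 5, 6]
  pop 1: no out-edges | ready=[3] | order so far=[2, 4, 5, 6, 1]
  pop 3: indeg[0]->0 | ready=[0] | order so far=[2, 4, 5, 6, 1, 3]
  pop 0: no out-edges | ready=[] | order so far=[2, 4, 5, 6, 1, 3, 0]
  Result: [2, 4, 5, 6, 1, 3, 0]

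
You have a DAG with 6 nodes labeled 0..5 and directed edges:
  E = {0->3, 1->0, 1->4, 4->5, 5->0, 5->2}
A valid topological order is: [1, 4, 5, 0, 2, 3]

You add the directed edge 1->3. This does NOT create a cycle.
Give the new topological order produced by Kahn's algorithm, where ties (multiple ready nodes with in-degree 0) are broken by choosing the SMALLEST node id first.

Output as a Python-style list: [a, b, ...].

Answer: [1, 4, 5, 0, 2, 3]

Derivation:
Old toposort: [1, 4, 5, 0, 2, 3]
Added edge: 1->3
Position of 1 (0) < position of 3 (5). Old order still valid.
Run Kahn's algorithm (break ties by smallest node id):
  initial in-degrees: [2, 0, 1, 2, 1, 1]
  ready (indeg=0): [1]
  pop 1: indeg[0]->1; indeg[3]->1; indeg[4]->0 | ready=[4] | order so far=[1]
  pop 4: indeg[5]->0 | ready=[5] | order so far=[1, 4]
  pop 5: indeg[0]->0; indeg[2]->0 | ready=[0, 2] | order so far=[1, 4, 5]
  pop 0: indeg[3]->0 | ready=[2, 3] | order so far=[1, 4, 5, 0]
  pop 2: no out-edges | ready=[3] | order so far=[1, 4, 5, 0, 2]
  pop 3: no out-edges | ready=[] | order so far=[1, 4, 5, 0, 2, 3]
  Result: [1, 4, 5, 0, 2, 3]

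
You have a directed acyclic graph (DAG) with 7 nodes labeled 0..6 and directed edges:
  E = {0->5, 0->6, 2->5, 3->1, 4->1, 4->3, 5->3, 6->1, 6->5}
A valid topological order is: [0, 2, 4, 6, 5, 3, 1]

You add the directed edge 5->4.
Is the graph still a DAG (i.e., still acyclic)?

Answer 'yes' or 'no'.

Answer: yes

Derivation:
Given toposort: [0, 2, 4, 6, 5, 3, 1]
Position of 5: index 4; position of 4: index 2
New edge 5->4: backward (u after v in old order)
Backward edge: old toposort is now invalid. Check if this creates a cycle.
Does 4 already reach 5? Reachable from 4: [1, 3, 4]. NO -> still a DAG (reorder needed).
Still a DAG? yes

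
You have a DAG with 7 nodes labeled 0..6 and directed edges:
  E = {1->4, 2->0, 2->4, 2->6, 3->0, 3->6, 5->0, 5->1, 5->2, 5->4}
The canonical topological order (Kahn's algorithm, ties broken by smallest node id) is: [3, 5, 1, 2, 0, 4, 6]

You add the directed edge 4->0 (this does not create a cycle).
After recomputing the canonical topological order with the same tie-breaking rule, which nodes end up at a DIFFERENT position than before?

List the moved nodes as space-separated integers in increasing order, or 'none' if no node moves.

Old toposort: [3, 5, 1, 2, 0, 4, 6]
Added edge 4->0
Recompute Kahn (smallest-id tiebreak):
  initial in-degrees: [4, 1, 1, 0, 3, 0, 2]
  ready (indeg=0): [3, 5]
  pop 3: indeg[0]->3; indeg[6]->1 | ready=[5] | order so far=[3]
  pop 5: indeg[0]->2; indeg[1]->0; indeg[2]->0; indeg[4]->2 | ready=[1, 2] | order so far=[3, 5]
  pop 1: indeg[4]->1 | ready=[2] | order so far=[3, 5, 1]
  pop 2: indeg[0]->1; indeg[4]->0; indeg[6]->0 | ready=[4, 6] | order so far=[3, 5, 1, 2]
  pop 4: indeg[0]->0 | ready=[0, 6] | order so far=[3, 5, 1, 2, 4]
  pop 0: no out-edges | ready=[6] | order so far=[3, 5, 1, 2, 4, 0]
  pop 6: no out-edges | ready=[] | order so far=[3, 5, 1, 2, 4, 0, 6]
New canonical toposort: [3, 5, 1, 2, 4, 0, 6]
Compare positions:
  Node 0: index 4 -> 5 (moved)
  Node 1: index 2 -> 2 (same)
  Node 2: index 3 -> 3 (same)
  Node 3: index 0 -> 0 (same)
  Node 4: index 5 -> 4 (moved)
  Node 5: index 1 -> 1 (same)
  Node 6: index 6 -> 6 (same)
Nodes that changed position: 0 4

Answer: 0 4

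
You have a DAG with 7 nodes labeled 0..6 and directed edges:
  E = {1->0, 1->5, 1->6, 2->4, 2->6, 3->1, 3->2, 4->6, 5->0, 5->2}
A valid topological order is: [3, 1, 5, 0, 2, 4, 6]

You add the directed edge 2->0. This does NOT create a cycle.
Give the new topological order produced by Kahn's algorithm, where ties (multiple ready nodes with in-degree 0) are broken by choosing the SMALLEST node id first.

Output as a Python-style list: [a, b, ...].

Old toposort: [3, 1, 5, 0, 2, 4, 6]
Added edge: 2->0
Position of 2 (4) > position of 0 (3). Must reorder: 2 must now come before 0.
Run Kahn's algorithm (break ties by smallest node id):
  initial in-degrees: [3, 1, 2, 0, 1, 1, 3]
  ready (indeg=0): [3]
  pop 3: indeg[1]->0; indeg[2]->1 | ready=[1] | order so far=[3]
  pop 1: indeg[0]->2; indeg[5]->0; indeg[6]->2 | ready=[5] | order so far=[3, 1]
  pop 5: indeg[0]->1; indeg[2]->0 | ready=[2] | order so far=[3, 1, 5]
  pop 2: indeg[0]->0; indeg[4]->0; indeg[6]->1 | ready=[0, 4] | order so far=[3, 1, 5, 2]
  pop 0: no out-edges | ready=[4] | order so far=[3, 1, 5, 2, 0]
  pop 4: indeg[6]->0 | ready=[6] | order so far=[3, 1, 5, 2, 0, 4]
  pop 6: no out-edges | ready=[] | order so far=[3, 1, 5, 2, 0, 4, 6]
  Result: [3, 1, 5, 2, 0, 4, 6]

Answer: [3, 1, 5, 2, 0, 4, 6]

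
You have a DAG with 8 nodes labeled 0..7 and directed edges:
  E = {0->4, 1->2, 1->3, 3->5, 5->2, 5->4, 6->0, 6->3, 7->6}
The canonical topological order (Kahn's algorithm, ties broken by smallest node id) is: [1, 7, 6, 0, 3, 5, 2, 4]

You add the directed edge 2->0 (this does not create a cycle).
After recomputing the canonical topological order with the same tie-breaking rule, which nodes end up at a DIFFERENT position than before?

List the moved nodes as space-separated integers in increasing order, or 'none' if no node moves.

Old toposort: [1, 7, 6, 0, 3, 5, 2, 4]
Added edge 2->0
Recompute Kahn (smallest-id tiebreak):
  initial in-degrees: [2, 0, 2, 2, 2, 1, 1, 0]
  ready (indeg=0): [1, 7]
  pop 1: indeg[2]->1; indeg[3]->1 | ready=[7] | order so far=[1]
  pop 7: indeg[6]->0 | ready=[6] | order so far=[1, 7]
  pop 6: indeg[0]->1; indeg[3]->0 | ready=[3] | order so far=[1, 7, 6]
  pop 3: indeg[5]->0 | ready=[5] | order so far=[1, 7, 6, 3]
  pop 5: indeg[2]->0; indeg[4]->1 | ready=[2] | order so far=[1, 7, 6, 3, 5]
  pop 2: indeg[0]->0 | ready=[0] | order so far=[1, 7, 6, 3, 5, 2]
  pop 0: indeg[4]->0 | ready=[4] | order so far=[1, 7, 6, 3, 5, 2, 0]
  pop 4: no out-edges | ready=[] | order so far=[1, 7, 6, 3, 5, 2, 0, 4]
New canonical toposort: [1, 7, 6, 3, 5, 2, 0, 4]
Compare positions:
  Node 0: index 3 -> 6 (moved)
  Node 1: index 0 -> 0 (same)
  Node 2: index 6 -> 5 (moved)
  Node 3: index 4 -> 3 (moved)
  Node 4: index 7 -> 7 (same)
  Node 5: index 5 -> 4 (moved)
  Node 6: index 2 -> 2 (same)
  Node 7: index 1 -> 1 (same)
Nodes that changed position: 0 2 3 5

Answer: 0 2 3 5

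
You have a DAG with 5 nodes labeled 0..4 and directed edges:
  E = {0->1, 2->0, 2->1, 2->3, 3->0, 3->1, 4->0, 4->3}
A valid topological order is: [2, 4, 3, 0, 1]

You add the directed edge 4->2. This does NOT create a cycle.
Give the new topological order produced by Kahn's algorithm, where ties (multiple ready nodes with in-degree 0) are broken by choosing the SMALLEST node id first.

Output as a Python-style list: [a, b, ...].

Answer: [4, 2, 3, 0, 1]

Derivation:
Old toposort: [2, 4, 3, 0, 1]
Added edge: 4->2
Position of 4 (1) > position of 2 (0). Must reorder: 4 must now come before 2.
Run Kahn's algorithm (break ties by smallest node id):
  initial in-degrees: [3, 3, 1, 2, 0]
  ready (indeg=0): [4]
  pop 4: indeg[0]->2; indeg[2]->0; indeg[3]->1 | ready=[2] | order so far=[4]
  pop 2: indeg[0]->1; indeg[1]->2; indeg[3]->0 | ready=[3] | order so far=[4, 2]
  pop 3: indeg[0]->0; indeg[1]->1 | ready=[0] | order so far=[4, 2, 3]
  pop 0: indeg[1]->0 | ready=[1] | order so far=[4, 2, 3, 0]
  pop 1: no out-edges | ready=[] | order so far=[4, 2, 3, 0, 1]
  Result: [4, 2, 3, 0, 1]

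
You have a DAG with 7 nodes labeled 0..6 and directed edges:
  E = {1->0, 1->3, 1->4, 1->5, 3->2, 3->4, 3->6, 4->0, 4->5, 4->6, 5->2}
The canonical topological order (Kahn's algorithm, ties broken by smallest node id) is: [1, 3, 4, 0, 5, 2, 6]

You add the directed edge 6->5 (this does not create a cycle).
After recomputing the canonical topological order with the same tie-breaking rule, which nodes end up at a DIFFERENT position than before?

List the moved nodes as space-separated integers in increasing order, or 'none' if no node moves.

Answer: 2 5 6

Derivation:
Old toposort: [1, 3, 4, 0, 5, 2, 6]
Added edge 6->5
Recompute Kahn (smallest-id tiebreak):
  initial in-degrees: [2, 0, 2, 1, 2, 3, 2]
  ready (indeg=0): [1]
  pop 1: indeg[0]->1; indeg[3]->0; indeg[4]->1; indeg[5]->2 | ready=[3] | order so far=[1]
  pop 3: indeg[2]->1; indeg[4]->0; indeg[6]->1 | ready=[4] | order so far=[1, 3]
  pop 4: indeg[0]->0; indeg[5]->1; indeg[6]->0 | ready=[0, 6] | order so far=[1, 3, 4]
  pop 0: no out-edges | ready=[6] | order so far=[1, 3, 4, 0]
  pop 6: indeg[5]->0 | ready=[5] | order so far=[1, 3, 4, 0, 6]
  pop 5: indeg[2]->0 | ready=[2] | order so far=[1, 3, 4, 0, 6, 5]
  pop 2: no out-edges | ready=[] | order so far=[1, 3, 4, 0, 6, 5, 2]
New canonical toposort: [1, 3, 4, 0, 6, 5, 2]
Compare positions:
  Node 0: index 3 -> 3 (same)
  Node 1: index 0 -> 0 (same)
  Node 2: index 5 -> 6 (moved)
  Node 3: index 1 -> 1 (same)
  Node 4: index 2 -> 2 (same)
  Node 5: index 4 -> 5 (moved)
  Node 6: index 6 -> 4 (moved)
Nodes that changed position: 2 5 6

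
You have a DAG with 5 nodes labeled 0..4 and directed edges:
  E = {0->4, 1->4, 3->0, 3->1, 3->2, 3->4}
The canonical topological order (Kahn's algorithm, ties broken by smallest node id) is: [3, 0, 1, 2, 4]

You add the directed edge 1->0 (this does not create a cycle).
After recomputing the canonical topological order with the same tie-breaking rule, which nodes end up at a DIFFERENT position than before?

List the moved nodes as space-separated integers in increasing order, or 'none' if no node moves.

Answer: 0 1

Derivation:
Old toposort: [3, 0, 1, 2, 4]
Added edge 1->0
Recompute Kahn (smallest-id tiebreak):
  initial in-degrees: [2, 1, 1, 0, 3]
  ready (indeg=0): [3]
  pop 3: indeg[0]->1; indeg[1]->0; indeg[2]->0; indeg[4]->2 | ready=[1, 2] | order so far=[3]
  pop 1: indeg[0]->0; indeg[4]->1 | ready=[0, 2] | order so far=[3, 1]
  pop 0: indeg[4]->0 | ready=[2, 4] | order so far=[3, 1, 0]
  pop 2: no out-edges | ready=[4] | order so far=[3, 1, 0, 2]
  pop 4: no out-edges | ready=[] | order so far=[3, 1, 0, 2, 4]
New canonical toposort: [3, 1, 0, 2, 4]
Compare positions:
  Node 0: index 1 -> 2 (moved)
  Node 1: index 2 -> 1 (moved)
  Node 2: index 3 -> 3 (same)
  Node 3: index 0 -> 0 (same)
  Node 4: index 4 -> 4 (same)
Nodes that changed position: 0 1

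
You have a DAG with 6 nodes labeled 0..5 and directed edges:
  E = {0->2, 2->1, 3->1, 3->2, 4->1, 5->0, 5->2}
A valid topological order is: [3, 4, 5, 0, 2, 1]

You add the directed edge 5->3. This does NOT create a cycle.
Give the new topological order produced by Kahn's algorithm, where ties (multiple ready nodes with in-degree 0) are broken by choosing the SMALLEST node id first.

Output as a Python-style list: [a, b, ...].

Old toposort: [3, 4, 5, 0, 2, 1]
Added edge: 5->3
Position of 5 (2) > position of 3 (0). Must reorder: 5 must now come before 3.
Run Kahn's algorithm (break ties by smallest node id):
  initial in-degrees: [1, 3, 3, 1, 0, 0]
  ready (indeg=0): [4, 5]
  pop 4: indeg[1]->2 | ready=[5] | order so far=[4]
  pop 5: indeg[0]->0; indeg[2]->2; indeg[3]->0 | ready=[0, 3] | order so far=[4, 5]
  pop 0: indeg[2]->1 | ready=[3] | order so far=[4, 5, 0]
  pop 3: indeg[1]->1; indeg[2]->0 | ready=[2] | order so far=[4, 5, 0, 3]
  pop 2: indeg[1]->0 | ready=[1] | order so far=[4, 5, 0, 3, 2]
  pop 1: no out-edges | ready=[] | order so far=[4, 5, 0, 3, 2, 1]
  Result: [4, 5, 0, 3, 2, 1]

Answer: [4, 5, 0, 3, 2, 1]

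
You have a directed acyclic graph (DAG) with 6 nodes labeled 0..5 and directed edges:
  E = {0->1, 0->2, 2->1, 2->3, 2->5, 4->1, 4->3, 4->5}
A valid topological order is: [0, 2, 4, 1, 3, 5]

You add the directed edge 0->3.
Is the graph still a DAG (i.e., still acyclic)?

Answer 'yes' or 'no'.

Given toposort: [0, 2, 4, 1, 3, 5]
Position of 0: index 0; position of 3: index 4
New edge 0->3: forward
Forward edge: respects the existing order. Still a DAG, same toposort still valid.
Still a DAG? yes

Answer: yes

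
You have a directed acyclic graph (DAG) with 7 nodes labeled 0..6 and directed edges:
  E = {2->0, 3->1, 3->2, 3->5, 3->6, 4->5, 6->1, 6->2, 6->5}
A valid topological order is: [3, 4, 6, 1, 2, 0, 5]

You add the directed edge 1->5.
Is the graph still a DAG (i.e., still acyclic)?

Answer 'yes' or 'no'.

Answer: yes

Derivation:
Given toposort: [3, 4, 6, 1, 2, 0, 5]
Position of 1: index 3; position of 5: index 6
New edge 1->5: forward
Forward edge: respects the existing order. Still a DAG, same toposort still valid.
Still a DAG? yes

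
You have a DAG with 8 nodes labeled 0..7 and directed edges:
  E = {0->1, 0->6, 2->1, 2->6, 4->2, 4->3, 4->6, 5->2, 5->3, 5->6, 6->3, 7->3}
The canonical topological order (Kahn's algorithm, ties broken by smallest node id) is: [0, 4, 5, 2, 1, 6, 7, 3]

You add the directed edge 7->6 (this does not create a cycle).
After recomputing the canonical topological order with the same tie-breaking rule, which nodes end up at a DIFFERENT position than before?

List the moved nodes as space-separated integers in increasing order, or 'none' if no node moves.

Answer: 6 7

Derivation:
Old toposort: [0, 4, 5, 2, 1, 6, 7, 3]
Added edge 7->6
Recompute Kahn (smallest-id tiebreak):
  initial in-degrees: [0, 2, 2, 4, 0, 0, 5, 0]
  ready (indeg=0): [0, 4, 5, 7]
  pop 0: indeg[1]->1; indeg[6]->4 | ready=[4, 5, 7] | order so far=[0]
  pop 4: indeg[2]->1; indeg[3]->3; indeg[6]->3 | ready=[5, 7] | order so far=[0, 4]
  pop 5: indeg[2]->0; indeg[3]->2; indeg[6]->2 | ready=[2, 7] | order so far=[0, 4, 5]
  pop 2: indeg[1]->0; indeg[6]->1 | ready=[1, 7] | order so far=[0, 4, 5, 2]
  pop 1: no out-edges | ready=[7] | order so far=[0, 4, 5, 2, 1]
  pop 7: indeg[3]->1; indeg[6]->0 | ready=[6] | order so far=[0, 4, 5, 2, 1, 7]
  pop 6: indeg[3]->0 | ready=[3] | order so far=[0, 4, 5, 2, 1, 7, 6]
  pop 3: no out-edges | ready=[] | order so far=[0, 4, 5, 2, 1, 7, 6, 3]
New canonical toposort: [0, 4, 5, 2, 1, 7, 6, 3]
Compare positions:
  Node 0: index 0 -> 0 (same)
  Node 1: index 4 -> 4 (same)
  Node 2: index 3 -> 3 (same)
  Node 3: index 7 -> 7 (same)
  Node 4: index 1 -> 1 (same)
  Node 5: index 2 -> 2 (same)
  Node 6: index 5 -> 6 (moved)
  Node 7: index 6 -> 5 (moved)
Nodes that changed position: 6 7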